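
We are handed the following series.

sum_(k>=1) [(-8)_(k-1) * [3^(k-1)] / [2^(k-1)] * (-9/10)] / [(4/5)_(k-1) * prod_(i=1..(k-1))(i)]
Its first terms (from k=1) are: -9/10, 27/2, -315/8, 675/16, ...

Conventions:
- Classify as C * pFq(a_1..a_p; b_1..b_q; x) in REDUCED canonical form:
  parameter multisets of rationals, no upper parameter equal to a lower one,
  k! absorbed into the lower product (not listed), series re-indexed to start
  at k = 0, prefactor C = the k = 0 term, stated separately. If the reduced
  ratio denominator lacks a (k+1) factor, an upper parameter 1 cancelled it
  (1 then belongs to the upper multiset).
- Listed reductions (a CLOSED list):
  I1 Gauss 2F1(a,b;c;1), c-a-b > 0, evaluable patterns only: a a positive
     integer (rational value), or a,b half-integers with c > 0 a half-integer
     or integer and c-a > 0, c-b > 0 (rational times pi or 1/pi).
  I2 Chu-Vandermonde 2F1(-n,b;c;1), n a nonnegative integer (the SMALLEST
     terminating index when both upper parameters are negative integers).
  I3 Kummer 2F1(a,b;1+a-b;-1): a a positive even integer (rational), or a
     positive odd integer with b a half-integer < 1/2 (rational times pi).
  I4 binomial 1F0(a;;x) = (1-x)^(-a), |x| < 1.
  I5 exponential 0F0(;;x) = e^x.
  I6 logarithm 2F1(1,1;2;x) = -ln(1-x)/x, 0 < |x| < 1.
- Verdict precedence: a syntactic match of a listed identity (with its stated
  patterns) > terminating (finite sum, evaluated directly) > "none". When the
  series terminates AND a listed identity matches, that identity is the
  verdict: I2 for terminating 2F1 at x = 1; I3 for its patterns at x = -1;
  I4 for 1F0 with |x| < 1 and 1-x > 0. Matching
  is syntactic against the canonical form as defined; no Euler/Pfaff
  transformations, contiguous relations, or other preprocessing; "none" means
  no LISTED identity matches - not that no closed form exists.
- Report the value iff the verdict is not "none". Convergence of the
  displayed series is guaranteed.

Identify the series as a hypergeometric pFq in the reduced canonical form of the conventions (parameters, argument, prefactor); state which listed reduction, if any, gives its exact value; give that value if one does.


First insight: with t_0 = -9/10, the two geometric factors (prefactor -9/10) combine into one argument.
Term ratio: r(k) = (3/2) * (k-8) / [(k+4/5) (k+1)] - poly over poly, x = (3/2) from leading terms; C = -9/10 at k = 0.

The series (x = 3/2) is 1F1: upper {-8}, lower {4/5}, prefactor -9/10. Verdict: terminating - upper parameter -8 makes this a finite sum (last index 8), evaluated exactly. Exact value: -1745594613/2100101120.


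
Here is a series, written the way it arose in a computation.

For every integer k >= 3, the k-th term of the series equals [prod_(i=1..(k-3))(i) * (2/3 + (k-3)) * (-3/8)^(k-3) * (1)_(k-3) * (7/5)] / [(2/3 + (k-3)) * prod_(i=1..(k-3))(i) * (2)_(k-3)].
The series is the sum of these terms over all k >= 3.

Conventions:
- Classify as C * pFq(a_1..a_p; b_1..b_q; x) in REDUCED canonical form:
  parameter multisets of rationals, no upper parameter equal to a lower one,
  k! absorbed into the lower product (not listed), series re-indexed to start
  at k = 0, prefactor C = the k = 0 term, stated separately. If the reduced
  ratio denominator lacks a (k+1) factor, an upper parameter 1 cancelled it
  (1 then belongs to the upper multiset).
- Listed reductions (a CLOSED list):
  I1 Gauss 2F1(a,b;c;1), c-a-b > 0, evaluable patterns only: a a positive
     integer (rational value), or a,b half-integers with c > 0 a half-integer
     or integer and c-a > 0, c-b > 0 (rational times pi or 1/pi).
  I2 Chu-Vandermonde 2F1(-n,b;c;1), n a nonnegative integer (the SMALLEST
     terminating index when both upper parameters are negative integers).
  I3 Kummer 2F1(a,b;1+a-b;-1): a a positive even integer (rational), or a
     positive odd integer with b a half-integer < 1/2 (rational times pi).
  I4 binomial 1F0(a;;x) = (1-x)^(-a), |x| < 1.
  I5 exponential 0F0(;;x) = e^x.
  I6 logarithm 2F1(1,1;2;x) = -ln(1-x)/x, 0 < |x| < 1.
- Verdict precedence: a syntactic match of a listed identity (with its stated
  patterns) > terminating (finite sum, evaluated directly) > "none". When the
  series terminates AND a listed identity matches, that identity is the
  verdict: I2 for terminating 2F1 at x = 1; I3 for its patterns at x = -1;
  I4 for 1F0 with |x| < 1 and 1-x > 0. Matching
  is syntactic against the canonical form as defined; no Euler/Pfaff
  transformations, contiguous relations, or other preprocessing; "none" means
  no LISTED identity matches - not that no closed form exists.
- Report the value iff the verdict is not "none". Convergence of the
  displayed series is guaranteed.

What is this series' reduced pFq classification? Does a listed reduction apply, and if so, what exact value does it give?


Classification (C = 7/5): 2F1 with upper {1, 1}, lower {2}, argument x = -3/8. Verdict at x = -3/8: the I6 logarithm reduction matches (the logarithm: parameters (1,1;2), x = -3/8). Exact value: (56/15) * ln(11/8).

The tell: t_0 = 7/5 here, and the factor k + 2/3 cancels (top and bottom), leaving C = 7/5.
Ratio: r(k) = (-3/8) * (k+1) (k+1) / [(k+2) (k+1)] ; factor over Q: parameters, x = (-3/8), and C = 7/5.


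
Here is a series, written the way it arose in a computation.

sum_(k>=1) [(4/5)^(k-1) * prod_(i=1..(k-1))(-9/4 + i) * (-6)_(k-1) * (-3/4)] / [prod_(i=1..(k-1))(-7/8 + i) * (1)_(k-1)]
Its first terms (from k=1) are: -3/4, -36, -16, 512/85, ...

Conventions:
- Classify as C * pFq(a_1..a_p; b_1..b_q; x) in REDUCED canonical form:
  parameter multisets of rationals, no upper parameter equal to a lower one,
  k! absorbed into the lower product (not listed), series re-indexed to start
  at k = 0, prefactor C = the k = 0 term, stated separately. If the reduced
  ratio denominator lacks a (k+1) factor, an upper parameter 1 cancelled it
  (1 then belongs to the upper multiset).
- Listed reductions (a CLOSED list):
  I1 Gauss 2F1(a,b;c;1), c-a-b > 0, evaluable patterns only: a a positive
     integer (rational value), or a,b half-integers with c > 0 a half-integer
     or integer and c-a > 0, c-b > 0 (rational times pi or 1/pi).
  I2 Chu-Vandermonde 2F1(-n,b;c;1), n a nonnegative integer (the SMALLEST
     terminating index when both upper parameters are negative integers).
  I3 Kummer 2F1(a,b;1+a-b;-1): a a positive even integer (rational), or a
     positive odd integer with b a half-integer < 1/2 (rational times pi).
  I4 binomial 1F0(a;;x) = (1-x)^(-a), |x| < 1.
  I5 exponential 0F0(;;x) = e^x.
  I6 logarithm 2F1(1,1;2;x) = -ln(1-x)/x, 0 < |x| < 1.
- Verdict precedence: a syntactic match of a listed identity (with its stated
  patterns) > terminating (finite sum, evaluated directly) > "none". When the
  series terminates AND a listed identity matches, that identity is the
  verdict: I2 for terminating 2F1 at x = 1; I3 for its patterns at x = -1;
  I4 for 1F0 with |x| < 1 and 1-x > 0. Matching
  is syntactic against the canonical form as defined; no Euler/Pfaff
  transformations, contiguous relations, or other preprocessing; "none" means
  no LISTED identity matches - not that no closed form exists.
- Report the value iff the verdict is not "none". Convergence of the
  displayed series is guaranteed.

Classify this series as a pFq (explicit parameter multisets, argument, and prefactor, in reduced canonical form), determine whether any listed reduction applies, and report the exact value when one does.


The series (x = 4/5) is 2F1: upper {-6, -5/4}, lower {1/8}, prefactor -3/4. Verdict: terminating - no listed pattern fits, but -6 in the upper list cuts the series at k = 6; direct evaluation. Value: -2106714451/43562500.

First insight: from the first term -3/4: the lower running product (C = -3/4) is a rising factorial.
Term ratio: r(k) = (4/5) * (k-6) (k-5/4) / [(k+1/8) (k+1)] - rational; roots negated = parameters, x = (4/5), C = -3/4.


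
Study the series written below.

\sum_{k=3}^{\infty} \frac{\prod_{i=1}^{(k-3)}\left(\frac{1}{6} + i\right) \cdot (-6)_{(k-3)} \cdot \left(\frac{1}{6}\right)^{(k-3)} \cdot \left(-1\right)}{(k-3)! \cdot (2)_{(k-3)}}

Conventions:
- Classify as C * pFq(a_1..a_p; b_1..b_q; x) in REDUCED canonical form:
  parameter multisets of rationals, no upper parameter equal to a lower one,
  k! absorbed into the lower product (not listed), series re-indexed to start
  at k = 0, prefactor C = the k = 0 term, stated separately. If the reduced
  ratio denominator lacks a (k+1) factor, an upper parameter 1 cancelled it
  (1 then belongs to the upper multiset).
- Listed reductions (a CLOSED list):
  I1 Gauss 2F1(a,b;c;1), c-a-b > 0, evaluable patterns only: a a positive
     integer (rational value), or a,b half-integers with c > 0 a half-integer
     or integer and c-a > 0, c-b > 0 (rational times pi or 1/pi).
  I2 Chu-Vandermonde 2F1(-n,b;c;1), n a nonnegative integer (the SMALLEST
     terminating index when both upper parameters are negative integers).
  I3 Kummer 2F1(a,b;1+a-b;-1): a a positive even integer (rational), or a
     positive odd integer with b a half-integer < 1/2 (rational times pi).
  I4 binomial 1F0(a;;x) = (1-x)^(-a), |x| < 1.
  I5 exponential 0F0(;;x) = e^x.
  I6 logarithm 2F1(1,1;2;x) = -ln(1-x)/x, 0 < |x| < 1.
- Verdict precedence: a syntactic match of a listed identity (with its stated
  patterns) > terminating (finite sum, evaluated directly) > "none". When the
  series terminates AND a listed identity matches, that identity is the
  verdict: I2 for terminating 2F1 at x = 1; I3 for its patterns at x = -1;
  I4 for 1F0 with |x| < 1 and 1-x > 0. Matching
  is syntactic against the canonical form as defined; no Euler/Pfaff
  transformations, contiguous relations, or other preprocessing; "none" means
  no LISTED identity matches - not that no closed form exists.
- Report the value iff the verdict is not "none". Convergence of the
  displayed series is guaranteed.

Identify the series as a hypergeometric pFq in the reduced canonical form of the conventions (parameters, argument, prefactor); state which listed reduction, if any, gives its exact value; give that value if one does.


Key observation: with t_0 = -1, the running product (prefactor -1) telescopes to a rising factorial.
Adjacent-term ratio: r(k) = \frac{1}{6} * (k-6) (k+\frac{7}{6}) / [(k+2) (k+1)] ; factor over Q: parameters, x = \frac{1}{6}, and C = -1.

With C = -1: the canonical form is 2F1(-6, \frac{7}{6}; 2; \frac{1}{6}). Verdict: terminating - upper parameter -6 makes this a finite sum (last index 6), evaluated exactly. Its exact value is -\frac{176902855865}{313456656384}.


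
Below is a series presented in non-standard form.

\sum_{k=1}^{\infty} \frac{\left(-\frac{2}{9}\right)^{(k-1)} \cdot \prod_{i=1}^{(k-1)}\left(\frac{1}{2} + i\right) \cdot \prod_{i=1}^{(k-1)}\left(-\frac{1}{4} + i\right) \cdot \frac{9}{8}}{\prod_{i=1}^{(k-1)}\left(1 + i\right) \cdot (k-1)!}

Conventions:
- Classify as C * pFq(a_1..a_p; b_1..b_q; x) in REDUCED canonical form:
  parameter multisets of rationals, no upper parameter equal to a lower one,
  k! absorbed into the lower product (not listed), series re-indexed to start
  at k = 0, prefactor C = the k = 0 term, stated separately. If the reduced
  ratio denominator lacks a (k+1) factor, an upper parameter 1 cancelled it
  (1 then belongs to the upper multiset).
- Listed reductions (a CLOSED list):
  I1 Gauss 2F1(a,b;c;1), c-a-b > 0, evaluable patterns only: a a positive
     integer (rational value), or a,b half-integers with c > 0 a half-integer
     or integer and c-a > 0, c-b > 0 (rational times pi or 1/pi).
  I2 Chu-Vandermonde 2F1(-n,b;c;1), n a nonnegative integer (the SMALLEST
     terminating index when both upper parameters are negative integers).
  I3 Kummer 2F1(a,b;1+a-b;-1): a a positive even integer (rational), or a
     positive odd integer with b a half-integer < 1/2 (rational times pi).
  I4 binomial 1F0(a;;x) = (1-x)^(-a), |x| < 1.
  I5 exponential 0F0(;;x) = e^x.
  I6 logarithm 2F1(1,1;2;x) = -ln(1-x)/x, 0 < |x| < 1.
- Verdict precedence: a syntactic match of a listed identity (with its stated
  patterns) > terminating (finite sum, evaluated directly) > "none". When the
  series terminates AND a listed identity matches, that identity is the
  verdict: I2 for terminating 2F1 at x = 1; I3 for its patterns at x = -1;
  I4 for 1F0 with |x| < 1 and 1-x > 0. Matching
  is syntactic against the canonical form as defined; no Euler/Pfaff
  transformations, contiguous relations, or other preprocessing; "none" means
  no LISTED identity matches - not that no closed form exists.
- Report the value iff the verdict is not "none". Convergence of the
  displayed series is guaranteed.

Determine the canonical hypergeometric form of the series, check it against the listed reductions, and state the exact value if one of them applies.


This is \frac{9}{8} * 2F1(\frac{3}{4}, \frac{3}{2}; 2; -\frac{2}{9}) in reduced canonical form. Verdict: none. No listed pattern accepts 2F1(\frac{3}{4}, \frac{3}{2}; 2; -\frac{2}{9}).

Key observation: with t_0 = \frac{9}{8}, the lower running product (C = 9/8, x = -2/9) is a rising factorial.
Term ratio: r(k) = -\frac{2}{9} * (k+\frac{3}{4}) (k+\frac{3}{2}) / [(k+2) (k+1)] - rational; roots negated = parameters, x = -\frac{2}{9}, C = \frac{9}{8}.


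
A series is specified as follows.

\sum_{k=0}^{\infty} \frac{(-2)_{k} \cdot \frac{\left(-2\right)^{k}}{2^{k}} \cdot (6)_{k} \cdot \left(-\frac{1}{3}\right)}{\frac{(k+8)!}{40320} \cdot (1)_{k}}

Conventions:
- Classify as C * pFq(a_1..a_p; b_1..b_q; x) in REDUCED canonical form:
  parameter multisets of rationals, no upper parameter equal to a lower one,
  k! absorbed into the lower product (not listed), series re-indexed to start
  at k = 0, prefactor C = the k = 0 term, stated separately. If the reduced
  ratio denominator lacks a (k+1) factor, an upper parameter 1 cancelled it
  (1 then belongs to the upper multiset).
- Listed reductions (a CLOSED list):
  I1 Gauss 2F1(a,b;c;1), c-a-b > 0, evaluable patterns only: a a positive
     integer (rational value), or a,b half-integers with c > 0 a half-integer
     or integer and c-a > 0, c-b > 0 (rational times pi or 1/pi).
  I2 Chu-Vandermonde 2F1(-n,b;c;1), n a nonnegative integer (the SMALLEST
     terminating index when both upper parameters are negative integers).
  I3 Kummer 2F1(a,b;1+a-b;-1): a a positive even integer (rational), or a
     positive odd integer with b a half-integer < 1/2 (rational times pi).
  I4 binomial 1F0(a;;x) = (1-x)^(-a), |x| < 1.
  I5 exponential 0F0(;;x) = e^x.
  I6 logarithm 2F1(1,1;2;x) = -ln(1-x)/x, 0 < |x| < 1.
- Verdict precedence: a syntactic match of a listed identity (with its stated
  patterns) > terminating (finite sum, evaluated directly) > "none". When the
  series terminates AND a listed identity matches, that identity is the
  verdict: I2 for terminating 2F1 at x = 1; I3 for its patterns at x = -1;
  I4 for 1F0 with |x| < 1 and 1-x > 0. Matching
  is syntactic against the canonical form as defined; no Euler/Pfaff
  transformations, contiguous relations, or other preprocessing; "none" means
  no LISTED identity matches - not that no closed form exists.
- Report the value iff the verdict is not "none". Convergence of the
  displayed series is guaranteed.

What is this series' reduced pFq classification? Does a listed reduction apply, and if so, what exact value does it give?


Reduced: x = -1, 2F1, upper = {-2, 6}, lower = {9}, C = -\frac{1}{3}. Verdict (x = -1): the Kummer evaluation I3 applies (x = -1; c = 9 equals 1+a-b for upper {-2, 6}: listed pattern). Sum: -\frac{14}{15}.

First insight: from the first term -\frac{1}{3}: the two k-th powers (C = -1/3, x = -1) combine into one argument.
Ratio: r(k) = -1 * (k-2) (k+6) / [(k+9) (k+1)] ; factor over Q: parameters, x = -1, and C = -\frac{1}{3}.


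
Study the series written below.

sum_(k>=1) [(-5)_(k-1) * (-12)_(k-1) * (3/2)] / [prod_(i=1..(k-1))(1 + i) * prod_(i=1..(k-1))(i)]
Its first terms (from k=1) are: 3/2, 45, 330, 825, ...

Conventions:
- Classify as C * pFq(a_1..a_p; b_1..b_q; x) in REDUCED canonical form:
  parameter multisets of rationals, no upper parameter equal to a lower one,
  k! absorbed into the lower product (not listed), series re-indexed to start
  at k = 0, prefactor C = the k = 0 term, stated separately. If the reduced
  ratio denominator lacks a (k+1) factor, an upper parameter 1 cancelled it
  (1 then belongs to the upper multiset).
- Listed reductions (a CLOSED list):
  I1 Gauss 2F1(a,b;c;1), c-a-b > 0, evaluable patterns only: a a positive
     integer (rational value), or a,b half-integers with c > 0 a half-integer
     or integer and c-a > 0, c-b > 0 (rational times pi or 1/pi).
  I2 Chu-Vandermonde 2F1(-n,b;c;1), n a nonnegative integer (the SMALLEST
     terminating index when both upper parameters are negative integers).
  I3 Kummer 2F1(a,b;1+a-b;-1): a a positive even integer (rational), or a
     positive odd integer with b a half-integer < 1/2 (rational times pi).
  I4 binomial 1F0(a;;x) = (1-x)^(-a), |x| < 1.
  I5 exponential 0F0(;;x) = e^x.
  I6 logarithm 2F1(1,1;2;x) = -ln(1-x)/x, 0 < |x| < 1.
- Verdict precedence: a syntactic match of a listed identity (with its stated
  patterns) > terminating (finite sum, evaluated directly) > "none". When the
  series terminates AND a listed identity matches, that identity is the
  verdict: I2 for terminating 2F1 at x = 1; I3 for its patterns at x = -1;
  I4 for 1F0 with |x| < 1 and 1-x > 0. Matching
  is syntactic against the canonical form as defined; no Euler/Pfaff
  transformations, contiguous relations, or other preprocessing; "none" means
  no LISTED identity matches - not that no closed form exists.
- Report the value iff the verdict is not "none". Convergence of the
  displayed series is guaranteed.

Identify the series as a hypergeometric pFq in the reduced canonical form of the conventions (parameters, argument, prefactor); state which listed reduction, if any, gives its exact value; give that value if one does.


With C = 3/2: the canonical form is 2F1(-12, -5; 2; 1). Verdict: the Chu-Vandermonde identity I2 applies (terminating 2F1 at x = 1 with n = 5, b = -12, c = 2). Value: 2142.

First insight: t_0 = 3/2 here, and the lower running product (C = 3/2, x = 1) is a rising factorial.
Ratio: r(k) = 1 * (k-12) (k-5) / [(k+2) (k+1)] - rational in k, leading ratio 1; with t_0 = 3/2, classification follows.


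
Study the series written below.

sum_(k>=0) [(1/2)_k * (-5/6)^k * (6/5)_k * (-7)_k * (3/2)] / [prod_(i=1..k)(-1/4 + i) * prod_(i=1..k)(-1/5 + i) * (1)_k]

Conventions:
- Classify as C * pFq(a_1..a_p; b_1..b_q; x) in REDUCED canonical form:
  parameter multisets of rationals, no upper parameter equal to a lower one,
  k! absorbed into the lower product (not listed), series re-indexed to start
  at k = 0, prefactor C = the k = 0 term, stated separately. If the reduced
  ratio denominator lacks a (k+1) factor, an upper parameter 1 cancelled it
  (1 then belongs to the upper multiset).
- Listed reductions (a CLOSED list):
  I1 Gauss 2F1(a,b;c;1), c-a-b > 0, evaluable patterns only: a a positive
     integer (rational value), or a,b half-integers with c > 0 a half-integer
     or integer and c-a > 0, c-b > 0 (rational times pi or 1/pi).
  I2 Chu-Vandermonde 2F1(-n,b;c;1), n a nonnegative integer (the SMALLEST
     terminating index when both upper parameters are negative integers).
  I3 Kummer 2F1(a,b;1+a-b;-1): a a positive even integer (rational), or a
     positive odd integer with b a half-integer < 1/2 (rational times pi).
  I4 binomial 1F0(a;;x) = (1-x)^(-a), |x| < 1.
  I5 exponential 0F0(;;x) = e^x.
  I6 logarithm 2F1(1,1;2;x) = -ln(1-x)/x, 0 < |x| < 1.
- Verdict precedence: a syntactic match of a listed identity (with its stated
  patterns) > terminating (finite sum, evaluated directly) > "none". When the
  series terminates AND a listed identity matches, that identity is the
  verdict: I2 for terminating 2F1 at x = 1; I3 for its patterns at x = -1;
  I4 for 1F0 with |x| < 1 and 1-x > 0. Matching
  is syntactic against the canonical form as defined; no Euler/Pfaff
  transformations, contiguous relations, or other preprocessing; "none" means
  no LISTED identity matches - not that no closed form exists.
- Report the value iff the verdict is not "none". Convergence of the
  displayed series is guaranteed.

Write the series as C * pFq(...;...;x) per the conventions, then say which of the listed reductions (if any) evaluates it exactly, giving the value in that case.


Prefactor 3/2, argument -5/6: 3F2 with upper {-7, 1/2, 6/5} over lower {3/4, 4/5}. Verdict: terminating - no listed pattern fits, but -7 in the upper list cuts the series at k = 7; direct evaluation. Exact value: 14274839425613/125331078222.

The tell: t_0 = 3/2 here, and the lower running product (C = 3/2, x = -5/6) is a rising factorial.
Adjacent-term ratio: r(k) = (-5/6) * (k-7) (k+1/2) (k+6/5) / [(k+3/4) (k+4/5) (k+1)] - rational in k. x = (-5/6); t_0 = 3/2; negate the roots.


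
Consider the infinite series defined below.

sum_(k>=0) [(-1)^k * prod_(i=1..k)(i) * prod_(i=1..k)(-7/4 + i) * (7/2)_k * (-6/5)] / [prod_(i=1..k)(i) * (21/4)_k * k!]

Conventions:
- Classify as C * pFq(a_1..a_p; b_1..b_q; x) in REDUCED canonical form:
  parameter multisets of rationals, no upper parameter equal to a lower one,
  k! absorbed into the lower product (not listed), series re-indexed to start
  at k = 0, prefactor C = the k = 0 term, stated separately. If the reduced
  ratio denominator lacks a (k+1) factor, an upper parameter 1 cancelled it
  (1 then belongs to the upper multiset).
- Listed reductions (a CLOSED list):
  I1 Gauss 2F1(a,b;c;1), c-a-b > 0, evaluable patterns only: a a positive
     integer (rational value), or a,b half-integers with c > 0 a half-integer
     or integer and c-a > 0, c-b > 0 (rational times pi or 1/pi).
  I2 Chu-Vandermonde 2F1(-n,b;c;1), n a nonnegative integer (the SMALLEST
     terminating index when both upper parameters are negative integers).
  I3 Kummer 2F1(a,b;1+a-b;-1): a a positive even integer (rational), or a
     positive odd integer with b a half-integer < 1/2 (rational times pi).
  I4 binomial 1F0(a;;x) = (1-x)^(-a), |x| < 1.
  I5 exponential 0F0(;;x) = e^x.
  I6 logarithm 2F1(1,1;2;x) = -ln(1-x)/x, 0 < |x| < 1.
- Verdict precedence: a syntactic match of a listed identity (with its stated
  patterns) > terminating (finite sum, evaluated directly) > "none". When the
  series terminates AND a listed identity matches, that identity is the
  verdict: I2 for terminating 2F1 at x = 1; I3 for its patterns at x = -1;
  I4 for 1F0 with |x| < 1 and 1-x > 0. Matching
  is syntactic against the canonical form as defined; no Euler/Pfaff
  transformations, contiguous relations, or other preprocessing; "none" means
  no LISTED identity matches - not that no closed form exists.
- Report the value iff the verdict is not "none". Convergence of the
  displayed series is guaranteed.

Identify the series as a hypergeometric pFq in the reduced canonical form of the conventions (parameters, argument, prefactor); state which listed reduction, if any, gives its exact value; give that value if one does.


At argument -1: a 2F1 with upper {-3/4, 7/2}, lower {21/4}, scaled by C = -6/5. Verdict: none. No listed pattern accepts 2F1(-3/4, 7/2; 21/4; -1).

First insight: from the first term -6/5: the parameter 1 appears in both the upper and lower lists and cancels.
Ratio: r(k) = (-1) * (k-3/4) (k+7/2) / [(k+21/4) (k+1)] - rational; roots negated = parameters, x = (-1), C = -6/5.


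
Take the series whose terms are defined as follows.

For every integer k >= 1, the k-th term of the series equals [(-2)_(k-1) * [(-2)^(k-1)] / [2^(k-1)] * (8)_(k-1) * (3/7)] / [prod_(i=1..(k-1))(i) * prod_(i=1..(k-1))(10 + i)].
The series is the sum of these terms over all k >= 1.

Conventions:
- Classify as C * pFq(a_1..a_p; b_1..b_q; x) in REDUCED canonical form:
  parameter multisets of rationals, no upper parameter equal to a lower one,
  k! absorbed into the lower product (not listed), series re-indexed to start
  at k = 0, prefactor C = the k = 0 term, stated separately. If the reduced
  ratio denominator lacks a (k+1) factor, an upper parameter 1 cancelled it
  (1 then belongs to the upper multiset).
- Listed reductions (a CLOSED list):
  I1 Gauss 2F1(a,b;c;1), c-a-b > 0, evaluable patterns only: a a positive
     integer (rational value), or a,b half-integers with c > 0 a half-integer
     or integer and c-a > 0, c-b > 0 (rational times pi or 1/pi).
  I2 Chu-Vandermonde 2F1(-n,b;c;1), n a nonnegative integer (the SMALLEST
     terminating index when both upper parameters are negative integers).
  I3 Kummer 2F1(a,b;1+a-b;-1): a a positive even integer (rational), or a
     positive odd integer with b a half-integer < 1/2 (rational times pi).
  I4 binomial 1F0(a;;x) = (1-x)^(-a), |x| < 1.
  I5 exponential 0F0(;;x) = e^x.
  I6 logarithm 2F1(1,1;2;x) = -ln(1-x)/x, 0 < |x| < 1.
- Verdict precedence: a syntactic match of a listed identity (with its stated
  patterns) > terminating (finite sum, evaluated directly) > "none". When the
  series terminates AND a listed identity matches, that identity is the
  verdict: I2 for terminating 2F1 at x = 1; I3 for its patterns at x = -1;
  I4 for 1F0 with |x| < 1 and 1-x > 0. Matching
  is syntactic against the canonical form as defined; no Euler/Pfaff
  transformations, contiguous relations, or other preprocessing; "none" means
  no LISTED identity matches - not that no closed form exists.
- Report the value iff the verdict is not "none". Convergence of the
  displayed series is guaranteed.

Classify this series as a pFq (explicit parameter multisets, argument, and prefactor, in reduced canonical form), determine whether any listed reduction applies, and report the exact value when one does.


x = -1 here; the reduced form reads 2F1, upper {-2, 8}, lower {11}, C = 3/7. Verdict (x = -1): Kummer's theorem (I3) applies (x = -1; c = 11 equals 1+a-b for upper {-2, 8}: listed pattern). Value: 9/7.

The tell: t_0 being 3/7, the lower running product (C = 3/7) is a rising factorial.
Ratio: r(k) = (-1) * (k-2) (k+8) / [(k+11) (k+1)] ; factor over Q: parameters, x = (-1), and C = 3/7.


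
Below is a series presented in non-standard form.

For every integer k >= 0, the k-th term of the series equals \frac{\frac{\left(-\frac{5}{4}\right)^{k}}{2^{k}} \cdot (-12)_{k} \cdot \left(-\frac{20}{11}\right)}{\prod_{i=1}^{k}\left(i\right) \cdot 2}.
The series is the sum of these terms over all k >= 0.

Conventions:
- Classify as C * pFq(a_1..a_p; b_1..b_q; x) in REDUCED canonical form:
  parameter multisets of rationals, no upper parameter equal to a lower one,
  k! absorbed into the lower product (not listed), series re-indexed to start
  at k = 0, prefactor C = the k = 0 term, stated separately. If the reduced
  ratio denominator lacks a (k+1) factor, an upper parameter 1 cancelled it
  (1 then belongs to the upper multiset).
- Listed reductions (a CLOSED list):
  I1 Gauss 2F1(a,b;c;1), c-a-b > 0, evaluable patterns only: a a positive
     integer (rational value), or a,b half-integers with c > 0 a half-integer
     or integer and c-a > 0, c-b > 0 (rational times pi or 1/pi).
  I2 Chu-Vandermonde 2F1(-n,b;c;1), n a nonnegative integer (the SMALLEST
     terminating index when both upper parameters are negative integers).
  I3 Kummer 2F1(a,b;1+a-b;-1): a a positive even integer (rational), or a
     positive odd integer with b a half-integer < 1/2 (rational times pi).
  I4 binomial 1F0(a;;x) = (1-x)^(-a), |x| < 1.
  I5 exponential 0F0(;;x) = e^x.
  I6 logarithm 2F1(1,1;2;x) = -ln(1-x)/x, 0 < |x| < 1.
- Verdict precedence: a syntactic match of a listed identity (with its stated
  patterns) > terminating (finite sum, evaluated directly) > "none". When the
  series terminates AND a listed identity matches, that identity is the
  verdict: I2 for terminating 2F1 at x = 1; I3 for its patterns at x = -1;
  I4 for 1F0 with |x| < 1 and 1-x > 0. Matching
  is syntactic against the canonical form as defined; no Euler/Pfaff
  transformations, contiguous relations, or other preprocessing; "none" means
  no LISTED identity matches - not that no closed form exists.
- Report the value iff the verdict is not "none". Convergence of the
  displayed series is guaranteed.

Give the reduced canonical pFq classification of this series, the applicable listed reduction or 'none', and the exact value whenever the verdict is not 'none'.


Classification (C = -\frac{10}{11}): 1F0 with upper {-12}, lower {-}, argument x = -\frac{5}{8}. Verdict: the I4 binomial reduction fires (the 1F0 binomial series: exponent 12, x = -\frac{5}{8}). Exact value: -\frac{116490425612405}{377957122048}.

Key step: with t_0 = -\frac{10}{11}, the product of the first k integers (C = -10/11) is k!.
Term ratio: r(k) = -\frac{5}{8} * (k-12) / [(k+1)] - rational in k. x = -\frac{5}{8}; t_0 = -\frac{10}{11}; negate the roots.


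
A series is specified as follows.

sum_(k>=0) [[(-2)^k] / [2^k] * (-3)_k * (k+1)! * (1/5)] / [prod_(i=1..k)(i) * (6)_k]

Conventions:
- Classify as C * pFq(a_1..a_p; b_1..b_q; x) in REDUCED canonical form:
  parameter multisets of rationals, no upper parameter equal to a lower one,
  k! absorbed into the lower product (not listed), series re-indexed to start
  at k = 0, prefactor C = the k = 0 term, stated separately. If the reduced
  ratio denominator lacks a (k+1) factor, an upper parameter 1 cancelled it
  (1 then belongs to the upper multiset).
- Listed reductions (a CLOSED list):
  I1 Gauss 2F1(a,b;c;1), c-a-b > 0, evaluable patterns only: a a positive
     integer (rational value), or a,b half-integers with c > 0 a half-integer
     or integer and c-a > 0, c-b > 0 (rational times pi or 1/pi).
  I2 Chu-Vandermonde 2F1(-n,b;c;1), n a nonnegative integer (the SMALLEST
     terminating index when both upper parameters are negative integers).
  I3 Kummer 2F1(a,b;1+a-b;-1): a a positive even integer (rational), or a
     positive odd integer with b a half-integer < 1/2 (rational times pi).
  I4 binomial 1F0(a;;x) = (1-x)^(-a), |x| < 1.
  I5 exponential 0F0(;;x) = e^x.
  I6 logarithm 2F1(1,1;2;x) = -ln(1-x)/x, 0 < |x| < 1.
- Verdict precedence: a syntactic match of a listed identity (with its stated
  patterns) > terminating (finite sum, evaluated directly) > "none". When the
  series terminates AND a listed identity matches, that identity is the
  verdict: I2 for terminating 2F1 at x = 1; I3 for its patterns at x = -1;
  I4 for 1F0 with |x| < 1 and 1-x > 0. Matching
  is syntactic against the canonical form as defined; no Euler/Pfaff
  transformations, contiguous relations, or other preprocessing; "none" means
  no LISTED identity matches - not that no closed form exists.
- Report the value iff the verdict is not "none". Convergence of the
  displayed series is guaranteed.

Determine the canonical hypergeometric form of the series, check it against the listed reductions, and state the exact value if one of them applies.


Reduced: x = -1, 2F1, upper = {-3, 2}, lower = {6}, C = 1/5. Verdict: Kummer's theorem (I3) matches (x = -1; c = 6 equals 1+a-b for upper {-3, 2}: listed pattern). Exact value: 1/2.

Key observation: with t_0 = 1/5, the factorial ratio (prefactor 1/5) (k+a-1)!/(a-1)! is a rising factorial (a)_k.
Step ratio: r(k) = (-1) * (k-3) (k+2) / [(k+6) (k+1)] ; factor over Q: parameters, x = (-1), and C = 1/5.


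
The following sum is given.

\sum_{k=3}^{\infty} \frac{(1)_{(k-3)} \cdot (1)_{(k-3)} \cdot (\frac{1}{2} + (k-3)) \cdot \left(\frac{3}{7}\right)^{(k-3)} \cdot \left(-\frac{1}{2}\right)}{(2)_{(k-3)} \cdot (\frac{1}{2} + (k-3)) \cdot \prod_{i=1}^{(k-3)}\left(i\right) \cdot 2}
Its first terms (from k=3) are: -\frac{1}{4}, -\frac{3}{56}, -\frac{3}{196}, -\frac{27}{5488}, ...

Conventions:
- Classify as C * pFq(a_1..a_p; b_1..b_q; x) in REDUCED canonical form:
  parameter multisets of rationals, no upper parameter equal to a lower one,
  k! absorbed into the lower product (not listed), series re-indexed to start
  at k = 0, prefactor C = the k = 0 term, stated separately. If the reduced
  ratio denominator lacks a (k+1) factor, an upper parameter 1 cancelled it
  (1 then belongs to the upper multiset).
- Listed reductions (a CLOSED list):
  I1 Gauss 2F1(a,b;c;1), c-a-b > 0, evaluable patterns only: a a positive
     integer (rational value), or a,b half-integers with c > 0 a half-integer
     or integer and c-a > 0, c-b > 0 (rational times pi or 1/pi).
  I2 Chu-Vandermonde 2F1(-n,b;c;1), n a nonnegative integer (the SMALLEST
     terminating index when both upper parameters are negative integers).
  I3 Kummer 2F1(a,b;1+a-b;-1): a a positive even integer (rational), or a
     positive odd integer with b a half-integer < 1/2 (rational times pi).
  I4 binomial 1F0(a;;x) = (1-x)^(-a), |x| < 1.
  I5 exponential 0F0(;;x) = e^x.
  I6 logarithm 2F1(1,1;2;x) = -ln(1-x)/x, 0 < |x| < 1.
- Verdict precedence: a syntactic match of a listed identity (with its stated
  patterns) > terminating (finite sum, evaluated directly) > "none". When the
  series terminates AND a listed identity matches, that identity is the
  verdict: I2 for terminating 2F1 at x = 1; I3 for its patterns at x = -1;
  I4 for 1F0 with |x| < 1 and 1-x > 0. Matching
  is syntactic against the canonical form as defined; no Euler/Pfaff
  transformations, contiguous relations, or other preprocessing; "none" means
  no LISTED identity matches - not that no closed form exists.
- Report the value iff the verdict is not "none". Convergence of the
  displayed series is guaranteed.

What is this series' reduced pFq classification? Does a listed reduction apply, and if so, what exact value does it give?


At argument \frac{3}{7}: a 2F1 with upper {1, 1}, lower {2}, scaled by C = -\frac{1}{4}. Verdict: the logarithmic series (I6) applies (the logarithm: parameters (1,1;2), x = \frac{3}{7}). Its exact value is \frac{7}{12} \cdot \ln\left(\frac{4}{7}\right).

The tell: t_0 = -\frac{1}{4} here, and the product of the first k integers (C = -1/4, x = 3/7) is k!.
Consecutive-term ratio: r(k) = \frac{3}{7} * (k+1) (k+1) / [(k+2) (k+1)] - rational in k, leading ratio \frac{3}{7}; with t_0 = -\frac{1}{4}, classification follows.


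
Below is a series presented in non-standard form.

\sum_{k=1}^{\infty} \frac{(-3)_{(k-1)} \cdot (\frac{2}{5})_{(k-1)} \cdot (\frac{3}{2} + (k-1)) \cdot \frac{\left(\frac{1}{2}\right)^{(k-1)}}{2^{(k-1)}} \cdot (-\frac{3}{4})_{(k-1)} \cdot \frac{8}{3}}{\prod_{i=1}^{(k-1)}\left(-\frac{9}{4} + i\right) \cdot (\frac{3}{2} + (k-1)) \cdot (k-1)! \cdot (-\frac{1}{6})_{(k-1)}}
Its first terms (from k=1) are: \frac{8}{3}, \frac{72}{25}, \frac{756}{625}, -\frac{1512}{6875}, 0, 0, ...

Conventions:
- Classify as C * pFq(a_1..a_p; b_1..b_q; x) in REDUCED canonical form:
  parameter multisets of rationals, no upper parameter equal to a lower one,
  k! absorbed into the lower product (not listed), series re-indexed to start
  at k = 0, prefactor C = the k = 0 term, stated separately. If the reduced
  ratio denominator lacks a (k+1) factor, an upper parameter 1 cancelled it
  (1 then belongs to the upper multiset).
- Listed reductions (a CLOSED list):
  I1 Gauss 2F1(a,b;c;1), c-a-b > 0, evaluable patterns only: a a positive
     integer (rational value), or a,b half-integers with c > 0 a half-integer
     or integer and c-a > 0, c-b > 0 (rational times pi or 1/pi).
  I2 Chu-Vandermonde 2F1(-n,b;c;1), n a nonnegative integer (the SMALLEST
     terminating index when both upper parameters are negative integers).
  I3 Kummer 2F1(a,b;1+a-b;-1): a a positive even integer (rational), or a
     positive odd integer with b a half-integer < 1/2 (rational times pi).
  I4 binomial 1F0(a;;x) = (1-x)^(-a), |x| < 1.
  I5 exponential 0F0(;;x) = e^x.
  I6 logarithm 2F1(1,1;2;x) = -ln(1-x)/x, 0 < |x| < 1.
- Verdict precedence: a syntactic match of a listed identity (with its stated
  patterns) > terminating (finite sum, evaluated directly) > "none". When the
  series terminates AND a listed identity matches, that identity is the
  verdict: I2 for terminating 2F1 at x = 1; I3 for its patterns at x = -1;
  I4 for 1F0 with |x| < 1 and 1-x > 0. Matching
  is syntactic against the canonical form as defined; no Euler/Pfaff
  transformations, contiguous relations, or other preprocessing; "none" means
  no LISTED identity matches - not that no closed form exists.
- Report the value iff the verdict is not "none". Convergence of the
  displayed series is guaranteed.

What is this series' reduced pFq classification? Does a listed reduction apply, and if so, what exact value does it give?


Prefactor \frac{8}{3}, argument \frac{1}{4}: 3F2 with upper {-3, -\frac{3}{4}, \frac{2}{5}} over lower {-\frac{5}{4}, -\frac{1}{6}}. Verdict: terminating - no listed pattern fits, but -3 in the upper list cuts the series at k = 3; direct evaluation. Its exact value is \frac{134812}{20625}.

Structural cue: t_0 = \frac{8}{3} here, and the lower running product (C = 8/3, x = 1/4) is a rising factorial.
Step ratio: r(k) = \frac{1}{4} * (k-3) (k-\frac{3}{4}) (k+\frac{2}{5}) / [(k-\frac{5}{4}) (k-\frac{1}{6}) (k+1)] ; factor over Q: parameters, x = \frac{1}{4}, and C = \frac{8}{3}.


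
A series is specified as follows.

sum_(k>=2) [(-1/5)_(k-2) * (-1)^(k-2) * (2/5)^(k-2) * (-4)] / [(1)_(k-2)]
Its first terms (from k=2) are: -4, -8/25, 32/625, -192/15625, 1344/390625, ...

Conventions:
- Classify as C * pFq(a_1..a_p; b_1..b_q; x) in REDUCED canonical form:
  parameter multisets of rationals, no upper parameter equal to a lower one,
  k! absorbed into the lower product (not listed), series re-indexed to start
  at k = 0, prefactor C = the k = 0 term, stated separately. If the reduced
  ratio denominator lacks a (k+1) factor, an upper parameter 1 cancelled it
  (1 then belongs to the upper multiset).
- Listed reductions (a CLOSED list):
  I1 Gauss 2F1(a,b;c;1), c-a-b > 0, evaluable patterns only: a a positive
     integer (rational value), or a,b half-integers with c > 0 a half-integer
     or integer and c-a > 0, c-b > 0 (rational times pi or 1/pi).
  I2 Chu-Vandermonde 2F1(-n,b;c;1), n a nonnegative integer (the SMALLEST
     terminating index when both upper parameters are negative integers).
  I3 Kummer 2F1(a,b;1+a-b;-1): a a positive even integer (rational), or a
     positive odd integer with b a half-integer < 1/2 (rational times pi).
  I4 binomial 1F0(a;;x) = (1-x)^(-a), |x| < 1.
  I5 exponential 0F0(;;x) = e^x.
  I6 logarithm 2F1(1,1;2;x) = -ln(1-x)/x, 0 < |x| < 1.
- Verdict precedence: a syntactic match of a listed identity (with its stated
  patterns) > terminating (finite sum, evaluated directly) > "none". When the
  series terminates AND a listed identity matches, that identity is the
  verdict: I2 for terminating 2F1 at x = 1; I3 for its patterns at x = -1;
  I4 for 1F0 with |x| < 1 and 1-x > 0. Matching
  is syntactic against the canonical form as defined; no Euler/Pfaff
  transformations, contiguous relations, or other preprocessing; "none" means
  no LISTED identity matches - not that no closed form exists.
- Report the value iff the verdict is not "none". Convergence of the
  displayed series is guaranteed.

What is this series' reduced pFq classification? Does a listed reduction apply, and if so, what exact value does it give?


With C = -4: the canonical form is 1F0(-1/5; -; -2/5). Verdict: the binomial series (I4) applies (the 1F0 binomial series: exponent 1/5, x = -2/5). Exact value: (-4) * (7/5)^(1/5).

Key step: from the first term -4: (1)_k (C = -4) is k! itself.
Adjacent-term ratio: r(k) = (-2/5) * (k-1/5) / [(k+1)] - rational in k. x = (-2/5); t_0 = -4; negate the roots.


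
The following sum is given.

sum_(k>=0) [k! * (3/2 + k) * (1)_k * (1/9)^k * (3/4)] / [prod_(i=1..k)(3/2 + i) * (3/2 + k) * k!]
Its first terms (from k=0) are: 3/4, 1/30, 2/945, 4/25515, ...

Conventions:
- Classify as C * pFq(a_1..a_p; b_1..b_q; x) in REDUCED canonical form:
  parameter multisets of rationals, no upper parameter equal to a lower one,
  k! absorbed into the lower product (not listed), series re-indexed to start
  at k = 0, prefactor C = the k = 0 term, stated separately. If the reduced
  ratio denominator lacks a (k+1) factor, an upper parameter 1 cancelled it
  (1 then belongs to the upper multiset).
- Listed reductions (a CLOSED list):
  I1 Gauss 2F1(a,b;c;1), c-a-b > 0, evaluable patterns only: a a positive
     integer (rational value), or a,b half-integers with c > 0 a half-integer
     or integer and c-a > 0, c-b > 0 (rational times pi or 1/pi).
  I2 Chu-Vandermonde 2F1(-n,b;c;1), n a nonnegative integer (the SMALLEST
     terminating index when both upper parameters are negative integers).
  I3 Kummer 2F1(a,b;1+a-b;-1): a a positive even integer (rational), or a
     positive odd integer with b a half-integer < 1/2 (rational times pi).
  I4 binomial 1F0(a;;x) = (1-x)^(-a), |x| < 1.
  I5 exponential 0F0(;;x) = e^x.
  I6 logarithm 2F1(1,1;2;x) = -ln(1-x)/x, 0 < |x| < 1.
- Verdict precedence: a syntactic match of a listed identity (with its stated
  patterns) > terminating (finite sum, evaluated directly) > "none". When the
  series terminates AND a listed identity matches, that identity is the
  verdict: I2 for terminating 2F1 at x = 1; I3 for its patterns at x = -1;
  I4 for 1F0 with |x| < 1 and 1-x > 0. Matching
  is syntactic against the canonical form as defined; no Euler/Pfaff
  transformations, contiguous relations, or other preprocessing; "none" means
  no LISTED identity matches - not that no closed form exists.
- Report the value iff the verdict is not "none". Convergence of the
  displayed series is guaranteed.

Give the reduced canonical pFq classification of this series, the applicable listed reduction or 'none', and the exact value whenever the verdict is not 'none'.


Key step: t_0 = 3/4 here, and the factorial ratio (C = 3/4, x = 1/9) (k+a-1)!/(a-1)! is a rising factorial (a)_k.
Ratio: r(k) = (1/9) * (k+1) (k+1) / [(k+5/2) (k+1)] ; factor over Q: parameters, x = (1/9), and C = 3/4.

With C = 3/4: the canonical form is 2F1(1, 1; 5/2; 1/9). Verdict: none. A 2F1 with upper {1, 1} fits none of I1-I6 at x = 1/9; the sum runs forever.
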